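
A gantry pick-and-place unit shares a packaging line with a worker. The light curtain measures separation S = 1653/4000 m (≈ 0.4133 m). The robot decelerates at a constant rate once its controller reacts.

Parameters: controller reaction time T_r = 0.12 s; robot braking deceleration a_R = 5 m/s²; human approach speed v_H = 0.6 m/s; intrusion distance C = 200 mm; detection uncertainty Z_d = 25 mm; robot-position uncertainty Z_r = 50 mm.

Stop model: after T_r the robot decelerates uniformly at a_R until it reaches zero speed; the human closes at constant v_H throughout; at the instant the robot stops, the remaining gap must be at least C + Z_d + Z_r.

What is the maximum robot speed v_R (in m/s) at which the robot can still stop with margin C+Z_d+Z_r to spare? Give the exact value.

v_R_max = 1/4 m/s = 0.2500 m/s

at the boundary: (1/10)·v² + (6/25)·v + (-53/800) = 0
  disc = (6/25)² − 4·(1/10)·(-53/800) = 841/10000 ; √disc = 29/100
  v_R = (−(6/25) + 29/100) / (2·(1/10)) = 1/4 m/s
check:
T_s = v_R/a_R = (1/4)/5 = 0.0500 s
reaction-phase robot travel = 0.2500·0.1200 = 0.0300 m
robot covers 0.2500·0.0500 − ½·5.0000·0.0500² = 0.0063 m while stopping
person approaches 0.6000·(0.1200+0.0500) = 0.1020 m
C+Z_d+Z_r = 0.2000+0.0250+0.0500 = 0.2750 m
sum ≈ 0.0300+0.0063+0.1020+0.2750 ≈ 0.4133 m = S ✓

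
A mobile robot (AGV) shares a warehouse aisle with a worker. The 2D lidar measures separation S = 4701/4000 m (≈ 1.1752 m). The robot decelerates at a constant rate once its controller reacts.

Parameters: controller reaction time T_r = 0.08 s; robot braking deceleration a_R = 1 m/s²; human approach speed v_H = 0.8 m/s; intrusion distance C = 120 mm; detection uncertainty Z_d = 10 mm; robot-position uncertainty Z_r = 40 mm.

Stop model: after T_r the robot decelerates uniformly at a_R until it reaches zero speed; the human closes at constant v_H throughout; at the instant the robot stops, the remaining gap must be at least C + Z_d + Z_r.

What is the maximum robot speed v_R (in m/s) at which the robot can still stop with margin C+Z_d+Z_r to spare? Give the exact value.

v_R_max = 3/4 m/s = 0.7500 m/s

at the boundary: (1/2)·v² + (22/25)·v + (-753/800) = 0
  disc = (22/25)² − 4·(1/2)·(-753/800) = 26569/10000 ; √disc = 163/100
  v_R = (−(22/25) + 163/100) / (2·(1/2)) = 3/4 m/s
check:
braking lasts T_s = (3/4)/1 = 0.7500 s
robot covers v_R·T_r = 0.7500·0.0800 = 0.0600 m before braking
robot under decel: 0.7500²/(2·1.0000) = 0.2812 m
human closes 0.8000·0.8300 = 0.6640 m
C+Z_d+Z_r = 0.1200+0.0100+0.0400 = 0.1700 m
sum ≈ 0.0600+0.2812+0.6640+0.1700 ≈ 1.1752 m = S ✓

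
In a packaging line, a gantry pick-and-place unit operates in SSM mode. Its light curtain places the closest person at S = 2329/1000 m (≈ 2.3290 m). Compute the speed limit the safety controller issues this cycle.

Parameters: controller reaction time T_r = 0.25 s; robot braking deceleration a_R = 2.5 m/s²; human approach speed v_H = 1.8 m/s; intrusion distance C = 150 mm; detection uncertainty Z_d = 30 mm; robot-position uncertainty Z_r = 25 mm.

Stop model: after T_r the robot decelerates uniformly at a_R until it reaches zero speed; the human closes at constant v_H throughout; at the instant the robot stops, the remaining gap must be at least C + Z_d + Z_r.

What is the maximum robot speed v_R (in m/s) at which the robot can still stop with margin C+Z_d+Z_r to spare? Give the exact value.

at the boundary: (1/5)·v² + (97/100)·v + (-837/500) = 0
  disc = (97/100)² − 4·(1/5)·(-837/500) = 22801/10000 ; √disc = 151/100
  v_R = (−(97/100) + 151/100) / (2·(1/5)) = 27/20 m/s
check:
T_s = v_R/a_R = (27/20)/(5/2) = 0.5400 s
reaction-phase robot travel = 1.3500·0.2500 = 0.3375 m
robot under decel: 1.3500²/(2·2.5000) = 0.3645 m
person approaches 1.8000·(0.2500+0.5400) = 1.4220 m
C+Z_d+Z_r = 0.1500+0.0300+0.0250 = 0.2050 m
sum ≈ 0.3375+0.3645+1.4220+0.2050 ≈ 2.3290 m = S ✓

v_R_max = 27/20 m/s = 1.3500 m/s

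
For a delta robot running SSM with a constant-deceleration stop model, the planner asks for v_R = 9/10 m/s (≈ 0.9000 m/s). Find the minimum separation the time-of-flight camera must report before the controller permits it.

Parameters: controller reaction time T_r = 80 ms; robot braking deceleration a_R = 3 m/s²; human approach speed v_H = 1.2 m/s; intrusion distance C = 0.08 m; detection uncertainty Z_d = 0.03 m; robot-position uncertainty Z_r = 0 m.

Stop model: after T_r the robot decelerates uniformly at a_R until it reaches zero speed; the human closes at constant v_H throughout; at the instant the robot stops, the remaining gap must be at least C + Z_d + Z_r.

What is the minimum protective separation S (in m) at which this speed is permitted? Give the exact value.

T_s = v_R/a_R = (9/10)/3 = 0.3000 s
reaction-phase robot travel = 0.9000·0.0800 = 0.0720 m
robot under decel: 0.9000²/(2·3.0000) = 0.1350 m
human closes 1.2000·0.3800 = 0.4560 m
residual clearance needed = 0.0800+0.0300+0.0000 = 0.1100 m
S_min ≈ 0.0720+0.1350+0.4560+0.1100  ⇒  S_min = 773/1000 m

S_min = 773/1000 m = 0.7730 m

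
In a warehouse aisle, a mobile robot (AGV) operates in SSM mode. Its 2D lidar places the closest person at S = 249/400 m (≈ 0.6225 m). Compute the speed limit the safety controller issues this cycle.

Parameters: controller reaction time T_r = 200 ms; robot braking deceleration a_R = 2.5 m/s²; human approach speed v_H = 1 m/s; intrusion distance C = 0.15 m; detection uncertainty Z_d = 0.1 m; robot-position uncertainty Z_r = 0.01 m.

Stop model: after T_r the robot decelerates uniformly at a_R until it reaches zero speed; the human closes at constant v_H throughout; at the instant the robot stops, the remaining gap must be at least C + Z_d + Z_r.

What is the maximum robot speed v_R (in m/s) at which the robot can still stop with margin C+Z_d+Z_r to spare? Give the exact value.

v_R_max = 1/4 m/s = 0.2500 m/s

collect terms ⇒ (1/5)·v_R² + (3/5)·v_R + (-13/80) = 0
  disc = (3/5)² − 4·(1/5)·(-13/80) = 49/100 ; √disc = 7/10
  v_R = (−(3/5) + 7/10) / (2·(1/5)) = 1/4 m/s
check:
stop time T_s = (1/4)/(5/2) = 0.1000 s
robot in T_r: 0.2500·0.2000 = 0.0500 m
robot under decel: 0.2500²/(2·2.5000) = 0.0125 m
person approaches 1.0000·(0.2000+0.1000) = 0.3000 m
margins: 0.1500+0.1000+0.0100 = 0.2600 m
sum ≈ 0.0500+0.0125+0.3000+0.2600 ≈ 0.6225 m = S ✓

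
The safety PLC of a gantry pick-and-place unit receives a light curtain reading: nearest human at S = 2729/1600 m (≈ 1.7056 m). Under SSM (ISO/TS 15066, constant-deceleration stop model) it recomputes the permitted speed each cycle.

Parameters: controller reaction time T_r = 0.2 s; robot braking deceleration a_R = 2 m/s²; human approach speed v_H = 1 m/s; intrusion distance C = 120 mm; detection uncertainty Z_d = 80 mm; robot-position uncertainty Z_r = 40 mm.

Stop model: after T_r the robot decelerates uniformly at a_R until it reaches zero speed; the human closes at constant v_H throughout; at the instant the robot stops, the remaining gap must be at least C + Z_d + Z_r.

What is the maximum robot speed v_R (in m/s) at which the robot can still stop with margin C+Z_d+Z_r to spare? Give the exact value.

v_R_max = 5/4 m/s = 1.2500 m/s

at the boundary: (1/4)·v² + (7/10)·v + (-81/64) = 0
  disc = (7/10)² − 4·(1/4)·(-81/64) = 2809/1600 ; √disc = 53/40
  v_R = (−(7/10) + 53/40) / (2·(1/4)) = 5/4 m/s
check:
stop time T_s = (5/4)/2 = 0.6250 s
robot covers v_R·T_r = 1.2500·0.2000 = 0.2500 m before braking
robot covers 1.2500·0.6250 − ½·2.0000·0.6250² = 0.3906 m while stopping
human over T_r+T_s: 1.0000·(0.2000+0.6250) = 0.8250 m
margins: 0.1200+0.0800+0.0400 = 0.2400 m
sum ≈ 0.2500+0.3906+0.8250+0.2400 ≈ 1.7056 m = S ✓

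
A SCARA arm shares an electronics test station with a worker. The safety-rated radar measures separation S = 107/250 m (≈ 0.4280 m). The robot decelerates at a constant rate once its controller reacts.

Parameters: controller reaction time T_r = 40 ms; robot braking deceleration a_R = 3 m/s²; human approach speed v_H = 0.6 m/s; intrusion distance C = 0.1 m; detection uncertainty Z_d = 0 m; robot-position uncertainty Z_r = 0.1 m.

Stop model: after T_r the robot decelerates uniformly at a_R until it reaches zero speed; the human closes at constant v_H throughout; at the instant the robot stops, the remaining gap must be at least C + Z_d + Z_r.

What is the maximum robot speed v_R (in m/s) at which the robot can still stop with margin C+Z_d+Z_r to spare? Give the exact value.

quadratic (1/6)·v² + (6/25)·v + (-51/250) = 0
  disc = (6/25)² − 4·(1/6)·(-51/250) = 121/625 ; √disc = 11/25
  v_R = (−(6/25) + 11/25) / (2·(1/6)) = 3/5 m/s
check:
braking lasts T_s = (3/5)/3 = 0.2000 s
reaction-phase robot travel = 0.6000·0.0400 = 0.0240 m
robot under decel: 0.6000²/(2·3.0000) = 0.0600 m
human closes 0.6000·0.2400 = 0.1440 m
margins: 0.1000+0.0000+0.1000 = 0.2000 m
sum ≈ 0.0240+0.0600+0.1440+0.2000 ≈ 0.4280 m = S ✓

v_R_max = 3/5 m/s = 0.6000 m/s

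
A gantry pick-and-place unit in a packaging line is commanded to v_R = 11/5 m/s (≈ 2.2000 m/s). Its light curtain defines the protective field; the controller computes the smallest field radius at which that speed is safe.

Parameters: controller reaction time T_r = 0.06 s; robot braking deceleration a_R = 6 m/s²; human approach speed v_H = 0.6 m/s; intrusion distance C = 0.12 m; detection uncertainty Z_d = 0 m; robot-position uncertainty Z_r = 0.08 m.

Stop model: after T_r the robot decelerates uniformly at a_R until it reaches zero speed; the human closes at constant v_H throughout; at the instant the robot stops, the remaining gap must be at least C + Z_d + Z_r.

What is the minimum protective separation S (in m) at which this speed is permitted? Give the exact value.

S_min = 1487/1500 m = 0.9913 m

T_s = v_R/a_R = (11/5)/6 = 0.3667 s
robot in T_r: 2.2000·0.0600 = 0.1320 m
robot under decel: 2.2000²/(2·6.0000) = 0.4033 m
human over T_r+T_s: 0.6000·(0.0600+0.3667) = 0.2560 m
margins: 0.1200+0.0000+0.0800 = 0.2000 m
S_min ≈ 0.1320+0.4033+0.2560+0.2000  ⇒  S_min = 1487/1500 m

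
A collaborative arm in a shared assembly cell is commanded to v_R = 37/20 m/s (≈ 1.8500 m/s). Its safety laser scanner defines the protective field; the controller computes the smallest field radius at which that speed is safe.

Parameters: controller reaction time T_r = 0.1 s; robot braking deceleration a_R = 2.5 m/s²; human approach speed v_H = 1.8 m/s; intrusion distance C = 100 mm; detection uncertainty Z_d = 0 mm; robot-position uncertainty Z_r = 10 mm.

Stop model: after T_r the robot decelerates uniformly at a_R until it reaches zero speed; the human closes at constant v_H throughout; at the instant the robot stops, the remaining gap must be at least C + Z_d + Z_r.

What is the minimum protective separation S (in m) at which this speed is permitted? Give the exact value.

S_min = 4983/2000 m = 2.4915 m

T_s = v_R/a_R = (37/20)/(5/2) = 0.7400 s
robot covers v_R·T_r = 1.8500·0.1000 = 0.1850 m before braking
braking distance = 1.8500²/(2·2.5000) = 0.6845 m
human closes 1.8000·0.8400 = 1.5120 m
margins: 0.1000+0.0000+0.0100 = 0.1100 m
S_min ≈ 0.1850+0.6845+1.5120+0.1100  ⇒  S_min = 4983/2000 m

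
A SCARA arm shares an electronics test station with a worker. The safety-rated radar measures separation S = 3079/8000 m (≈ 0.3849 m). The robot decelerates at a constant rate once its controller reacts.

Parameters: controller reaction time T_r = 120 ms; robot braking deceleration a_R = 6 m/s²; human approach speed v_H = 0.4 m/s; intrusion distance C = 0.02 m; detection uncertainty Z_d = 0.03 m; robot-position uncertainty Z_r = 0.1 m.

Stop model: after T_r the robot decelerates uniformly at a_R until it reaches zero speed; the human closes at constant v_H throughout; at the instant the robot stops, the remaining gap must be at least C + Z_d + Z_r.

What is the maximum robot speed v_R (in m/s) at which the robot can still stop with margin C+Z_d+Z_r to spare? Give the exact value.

quadratic (1/12)·v² + (14/75)·v + (-299/1600) = 0
  disc = (14/75)² − 4·(1/12)·(-299/1600) = 34969/360000 ; √disc = 187/600
  v_R = (−(14/75) + 187/600) / (2·(1/12)) = 3/4 m/s
check:
stop time T_s = (3/4)/6 = 0.1250 s
reaction-phase robot travel = 0.7500·0.1200 = 0.0900 m
robot under decel: 0.7500²/(2·6.0000) = 0.0469 m
person approaches 0.4000·(0.1200+0.1250) = 0.0980 m
margins: 0.0200+0.0300+0.1000 = 0.1500 m
sum ≈ 0.0900+0.0469+0.0980+0.1500 ≈ 0.3849 m = S ✓

v_R_max = 3/4 m/s = 0.7500 m/s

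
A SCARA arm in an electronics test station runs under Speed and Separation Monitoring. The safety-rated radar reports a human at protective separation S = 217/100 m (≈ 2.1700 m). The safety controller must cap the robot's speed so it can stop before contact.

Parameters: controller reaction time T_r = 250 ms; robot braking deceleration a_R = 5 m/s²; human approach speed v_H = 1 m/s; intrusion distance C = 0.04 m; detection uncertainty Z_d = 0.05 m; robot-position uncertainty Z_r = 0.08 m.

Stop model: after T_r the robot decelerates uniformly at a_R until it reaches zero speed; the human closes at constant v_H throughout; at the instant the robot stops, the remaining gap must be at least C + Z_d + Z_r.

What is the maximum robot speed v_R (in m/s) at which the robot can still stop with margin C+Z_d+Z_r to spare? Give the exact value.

v_R_max = 5/2 m/s = 2.5000 m/s

at the boundary: (1/10)·v² + (9/20)·v + (-7/4) = 0
  disc = (9/20)² − 4·(1/10)·(-7/4) = 361/400 ; √disc = 19/20
  v_R = (−(9/20) + 19/20) / (2·(1/10)) = 5/2 m/s
check:
stop time T_s = (5/2)/5 = 0.5000 s
robot covers v_R·T_r = 2.5000·0.2500 = 0.6250 m before braking
braking distance = 2.5000²/(2·5.0000) = 0.6250 m
person approaches 1.0000·(0.2500+0.5000) = 0.7500 m
C+Z_d+Z_r = 0.0400+0.0500+0.0800 = 0.1700 m
sum ≈ 0.6250+0.6250+0.7500+0.1700 ≈ 2.1700 m = S ✓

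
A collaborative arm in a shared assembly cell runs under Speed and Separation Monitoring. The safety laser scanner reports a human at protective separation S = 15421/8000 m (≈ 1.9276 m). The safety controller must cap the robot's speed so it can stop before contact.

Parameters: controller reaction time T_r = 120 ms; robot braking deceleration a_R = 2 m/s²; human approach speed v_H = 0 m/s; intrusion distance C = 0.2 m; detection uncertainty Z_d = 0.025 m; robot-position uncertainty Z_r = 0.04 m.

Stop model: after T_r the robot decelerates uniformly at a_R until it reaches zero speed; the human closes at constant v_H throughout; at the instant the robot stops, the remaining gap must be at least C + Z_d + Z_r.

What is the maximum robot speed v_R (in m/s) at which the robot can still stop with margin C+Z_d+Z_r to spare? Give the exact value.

at the boundary: (1/4)·v² + (3/25)·v + (-13301/8000) = 0
  disc = (3/25)² − 4·(1/4)·(-13301/8000) = 67081/40000 ; √disc = 259/200
  v_R = (−(3/25) + 259/200) / (2·(1/4)) = 47/20 m/s
check:
braking lasts T_s = (47/20)/2 = 1.1750 s
reaction-phase robot travel = 2.3500·0.1200 = 0.2820 m
robot under decel: 2.3500²/(2·2.0000) = 1.3806 m
human closes 0.0000·1.2950 = 0.0000 m
margins: 0.2000+0.0250+0.0400 = 0.2650 m
sum ≈ 0.2820+1.3806+0.0000+0.2650 ≈ 1.9276 m = S ✓

v_R_max = 47/20 m/s = 2.3500 m/s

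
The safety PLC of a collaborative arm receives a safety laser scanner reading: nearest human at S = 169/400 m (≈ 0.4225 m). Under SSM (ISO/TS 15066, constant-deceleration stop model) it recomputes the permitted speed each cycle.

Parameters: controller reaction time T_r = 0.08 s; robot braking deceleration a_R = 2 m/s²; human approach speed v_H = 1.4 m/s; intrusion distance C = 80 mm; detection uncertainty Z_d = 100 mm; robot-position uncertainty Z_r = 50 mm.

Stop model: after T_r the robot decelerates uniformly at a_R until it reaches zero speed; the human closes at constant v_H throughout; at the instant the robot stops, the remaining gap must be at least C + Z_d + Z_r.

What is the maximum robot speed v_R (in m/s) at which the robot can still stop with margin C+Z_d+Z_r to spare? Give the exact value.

v_R_max = 1/10 m/s = 0.1000 m/s

at the boundary: (1/4)·v² + (39/50)·v + (-161/2000) = 0
  disc = (39/50)² − 4·(1/4)·(-161/2000) = 6889/10000 ; √disc = 83/100
  v_R = (−(39/50) + 83/100) / (2·(1/4)) = 1/10 m/s
check:
stop time T_s = (1/10)/2 = 0.0500 s
reaction-phase robot travel = 0.1000·0.0800 = 0.0080 m
robot under decel: 0.1000²/(2·2.0000) = 0.0025 m
human closes 1.4000·0.1300 = 0.1820 m
C+Z_d+Z_r = 0.0800+0.1000+0.0500 = 0.2300 m
sum ≈ 0.0080+0.0025+0.1820+0.2300 ≈ 0.4225 m = S ✓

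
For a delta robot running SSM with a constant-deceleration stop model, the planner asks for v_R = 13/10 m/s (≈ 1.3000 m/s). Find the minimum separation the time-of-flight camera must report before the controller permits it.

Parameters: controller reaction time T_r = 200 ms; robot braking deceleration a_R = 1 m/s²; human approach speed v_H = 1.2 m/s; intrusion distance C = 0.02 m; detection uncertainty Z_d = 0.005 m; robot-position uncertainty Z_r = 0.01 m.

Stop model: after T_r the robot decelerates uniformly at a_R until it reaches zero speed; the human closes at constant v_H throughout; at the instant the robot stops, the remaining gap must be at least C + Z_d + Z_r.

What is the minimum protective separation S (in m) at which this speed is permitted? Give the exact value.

S_min = 147/50 m = 2.9400 m

T_s = v_R/a_R = (13/10)/1 = 1.3000 s
robot in T_r: 1.3000·0.2000 = 0.2600 m
braking distance = 1.3000²/(2·1.0000) = 0.8450 m
human closes 1.2000·1.5000 = 1.8000 m
C+Z_d+Z_r = 0.0200+0.0050+0.0100 = 0.0350 m
S_min ≈ 0.2600+0.8450+1.8000+0.0350  ⇒  S_min = 147/50 m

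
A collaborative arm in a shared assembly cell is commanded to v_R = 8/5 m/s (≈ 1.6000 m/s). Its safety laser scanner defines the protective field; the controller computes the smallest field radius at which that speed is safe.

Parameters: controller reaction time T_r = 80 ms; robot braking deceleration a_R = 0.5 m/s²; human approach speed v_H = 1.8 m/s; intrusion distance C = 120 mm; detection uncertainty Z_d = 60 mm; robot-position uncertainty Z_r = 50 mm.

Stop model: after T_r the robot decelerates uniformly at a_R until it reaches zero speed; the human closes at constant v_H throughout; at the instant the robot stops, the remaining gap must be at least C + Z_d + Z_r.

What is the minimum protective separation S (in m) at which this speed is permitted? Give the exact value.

S_min = 4411/500 m = 8.8220 m

T_s = v_R/a_R = (8/5)/(1/2) = 3.2000 s
robot covers v_R·T_r = 1.6000·0.0800 = 0.1280 m before braking
robot under decel: 1.6000²/(2·0.5000) = 2.5600 m
human closes 1.8000·3.2800 = 5.9040 m
margins: 0.1200+0.0600+0.0500 = 0.2300 m
S_min ≈ 0.1280+2.5600+5.9040+0.2300  ⇒  S_min = 4411/500 m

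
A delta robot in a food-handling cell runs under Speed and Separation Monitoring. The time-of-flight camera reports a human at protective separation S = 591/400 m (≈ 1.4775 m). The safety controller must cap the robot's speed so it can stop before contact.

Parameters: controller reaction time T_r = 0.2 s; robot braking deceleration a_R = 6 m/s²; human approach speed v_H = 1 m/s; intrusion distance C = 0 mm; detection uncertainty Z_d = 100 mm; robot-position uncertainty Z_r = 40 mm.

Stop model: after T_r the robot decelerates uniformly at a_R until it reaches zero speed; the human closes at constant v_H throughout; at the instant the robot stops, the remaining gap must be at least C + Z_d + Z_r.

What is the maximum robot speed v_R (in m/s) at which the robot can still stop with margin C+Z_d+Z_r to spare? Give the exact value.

v_R_max = 21/10 m/s = 2.1000 m/s

at the boundary: (1/12)·v² + (11/30)·v + (-91/80) = 0
  disc = (11/30)² − 4·(1/12)·(-91/80) = 1849/3600 ; √disc = 43/60
  v_R = (−(11/30) + 43/60) / (2·(1/12)) = 21/10 m/s
check:
T_s = v_R/a_R = (21/10)/6 = 0.3500 s
robot covers v_R·T_r = 2.1000·0.2000 = 0.4200 m before braking
robot covers 2.1000·0.3500 − ½·6.0000·0.3500² = 0.3675 m while stopping
human over T_r+T_s: 1.0000·(0.2000+0.3500) = 0.5500 m
C+Z_d+Z_r = 0.0000+0.1000+0.0400 = 0.1400 m
sum ≈ 0.4200+0.3675+0.5500+0.1400 ≈ 1.4775 m = S ✓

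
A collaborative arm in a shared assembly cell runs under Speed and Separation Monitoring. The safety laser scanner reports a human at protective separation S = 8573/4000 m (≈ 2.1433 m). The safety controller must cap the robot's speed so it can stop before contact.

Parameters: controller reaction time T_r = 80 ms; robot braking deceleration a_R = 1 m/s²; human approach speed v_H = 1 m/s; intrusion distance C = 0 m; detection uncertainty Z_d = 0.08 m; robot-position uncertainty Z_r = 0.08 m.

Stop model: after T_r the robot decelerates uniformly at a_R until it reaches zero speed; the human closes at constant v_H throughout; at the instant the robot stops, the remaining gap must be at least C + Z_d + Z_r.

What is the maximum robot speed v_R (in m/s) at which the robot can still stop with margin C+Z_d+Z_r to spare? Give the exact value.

v_R_max = 23/20 m/s = 1.1500 m/s

collect terms ⇒ (1/2)·v_R² + (27/25)·v_R + (-7613/4000) = 0
  disc = (27/25)² − 4·(1/2)·(-7613/4000) = 49729/10000 ; √disc = 223/100
  v_R = (−(27/25) + 223/100) / (2·(1/2)) = 23/20 m/s
check:
T_s = v_R/a_R = (23/20)/1 = 1.1500 s
robot in T_r: 1.1500·0.0800 = 0.0920 m
braking distance = 1.1500²/(2·1.0000) = 0.6613 m
human over T_r+T_s: 1.0000·(0.0800+1.1500) = 1.2300 m
margins: 0.0000+0.0800+0.0800 = 0.1600 m
sum ≈ 0.0920+0.6613+1.2300+0.1600 ≈ 2.1433 m = S ✓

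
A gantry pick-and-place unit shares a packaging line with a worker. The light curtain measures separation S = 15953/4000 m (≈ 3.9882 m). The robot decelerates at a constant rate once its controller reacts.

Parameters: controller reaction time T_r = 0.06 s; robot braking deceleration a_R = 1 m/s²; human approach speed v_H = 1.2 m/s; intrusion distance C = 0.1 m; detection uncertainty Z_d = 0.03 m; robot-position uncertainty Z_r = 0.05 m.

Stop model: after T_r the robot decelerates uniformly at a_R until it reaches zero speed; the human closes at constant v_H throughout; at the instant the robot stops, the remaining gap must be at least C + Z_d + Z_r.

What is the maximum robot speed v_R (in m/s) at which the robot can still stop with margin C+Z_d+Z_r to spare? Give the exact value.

v_R_max = 7/4 m/s = 1.7500 m/s

quadratic (1/2)·v² + (63/50)·v + (-2989/800) = 0
  disc = (63/50)² − 4·(1/2)·(-2989/800) = 90601/10000 ; √disc = 301/100
  v_R = (−(63/50) + 301/100) / (2·(1/2)) = 7/4 m/s
check:
T_s = v_R/a_R = (7/4)/1 = 1.7500 s
robot in T_r: 1.7500·0.0600 = 0.1050 m
robot covers 1.7500·1.7500 − ½·1.0000·1.7500² = 1.5312 m while stopping
person approaches 1.2000·(0.0600+1.7500) = 2.1720 m
margins: 0.1000+0.0300+0.0500 = 0.1800 m
sum ≈ 0.1050+1.5312+2.1720+0.1800 ≈ 3.9882 m = S ✓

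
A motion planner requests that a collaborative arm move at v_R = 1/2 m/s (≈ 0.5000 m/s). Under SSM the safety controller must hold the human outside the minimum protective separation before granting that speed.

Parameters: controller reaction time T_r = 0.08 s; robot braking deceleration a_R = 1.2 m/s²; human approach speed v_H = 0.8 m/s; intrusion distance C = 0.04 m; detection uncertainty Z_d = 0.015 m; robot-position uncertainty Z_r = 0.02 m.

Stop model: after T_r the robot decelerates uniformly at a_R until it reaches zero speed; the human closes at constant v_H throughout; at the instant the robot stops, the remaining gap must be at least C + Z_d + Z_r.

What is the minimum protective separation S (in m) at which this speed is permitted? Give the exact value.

T_s = v_R/a_R = (1/2)/(6/5) = 0.4167 s
reaction-phase robot travel = 0.5000·0.0800 = 0.0400 m
robot covers 0.5000·0.4167 − ½·1.2000·0.4167² = 0.1042 m while stopping
human over T_r+T_s: 0.8000·(0.0800+0.4167) = 0.3973 m
margins: 0.0400+0.0150+0.0200 = 0.0750 m
S_min ≈ 0.0400+0.1042+0.3973+0.0750  ⇒  S_min = 1233/2000 m

S_min = 1233/2000 m = 0.6165 m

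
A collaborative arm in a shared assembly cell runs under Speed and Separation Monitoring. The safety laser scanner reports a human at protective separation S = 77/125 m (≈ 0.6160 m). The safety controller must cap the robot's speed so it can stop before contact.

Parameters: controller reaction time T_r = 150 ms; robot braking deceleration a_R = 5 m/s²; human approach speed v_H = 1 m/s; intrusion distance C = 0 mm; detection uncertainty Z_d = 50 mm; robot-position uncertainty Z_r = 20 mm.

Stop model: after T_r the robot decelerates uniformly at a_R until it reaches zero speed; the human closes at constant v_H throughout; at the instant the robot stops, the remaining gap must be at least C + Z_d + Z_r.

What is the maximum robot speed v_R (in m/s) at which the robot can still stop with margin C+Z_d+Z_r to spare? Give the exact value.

v_R_max = 9/10 m/s = 0.9000 m/s

quadratic (1/10)·v² + (7/20)·v + (-99/250) = 0
  disc = (7/20)² − 4·(1/10)·(-99/250) = 2809/10000 ; √disc = 53/100
  v_R = (−(7/20) + 53/100) / (2·(1/10)) = 9/10 m/s
check:
braking lasts T_s = (9/10)/5 = 0.1800 s
reaction-phase robot travel = 0.9000·0.1500 = 0.1350 m
robot covers 0.9000·0.1800 − ½·5.0000·0.1800² = 0.0810 m while stopping
person approaches 1.0000·(0.1500+0.1800) = 0.3300 m
C+Z_d+Z_r = 0.0000+0.0500+0.0200 = 0.0700 m
sum ≈ 0.1350+0.0810+0.3300+0.0700 ≈ 0.6160 m = S ✓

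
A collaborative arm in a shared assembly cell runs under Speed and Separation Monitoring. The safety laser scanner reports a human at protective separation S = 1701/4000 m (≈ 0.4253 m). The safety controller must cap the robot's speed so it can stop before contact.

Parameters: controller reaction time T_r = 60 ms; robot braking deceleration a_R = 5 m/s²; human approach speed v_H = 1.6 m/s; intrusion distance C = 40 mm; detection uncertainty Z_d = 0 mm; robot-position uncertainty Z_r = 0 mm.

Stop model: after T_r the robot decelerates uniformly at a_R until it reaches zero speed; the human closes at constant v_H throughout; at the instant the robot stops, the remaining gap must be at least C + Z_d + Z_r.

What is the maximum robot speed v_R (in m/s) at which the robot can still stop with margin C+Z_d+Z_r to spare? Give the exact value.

collect terms ⇒ (1/10)·v_R² + (19/50)·v_R + (-1157/4000) = 0
  disc = (19/50)² − 4·(1/10)·(-1157/4000) = 2601/10000 ; √disc = 51/100
  v_R = (−(19/50) + 51/100) / (2·(1/10)) = 13/20 m/s
check:
braking lasts T_s = (13/20)/5 = 0.1300 s
robot in T_r: 0.6500·0.0600 = 0.0390 m
braking distance = 0.6500²/(2·5.0000) = 0.0423 m
human closes 1.6000·0.1900 = 0.3040 m
residual clearance needed = 0.0400+0.0000+0.0000 = 0.0400 m
sum ≈ 0.0390+0.0423+0.3040+0.0400 ≈ 0.4253 m = S ✓

v_R_max = 13/20 m/s = 0.6500 m/s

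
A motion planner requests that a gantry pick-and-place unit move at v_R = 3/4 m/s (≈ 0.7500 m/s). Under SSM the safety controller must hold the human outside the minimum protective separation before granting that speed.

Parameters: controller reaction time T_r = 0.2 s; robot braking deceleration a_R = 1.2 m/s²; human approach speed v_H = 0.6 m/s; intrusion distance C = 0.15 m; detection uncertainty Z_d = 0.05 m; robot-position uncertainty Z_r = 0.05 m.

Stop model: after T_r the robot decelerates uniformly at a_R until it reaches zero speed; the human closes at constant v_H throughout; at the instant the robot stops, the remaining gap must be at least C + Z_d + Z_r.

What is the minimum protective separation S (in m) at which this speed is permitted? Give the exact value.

S_min = 1807/1600 m = 1.1294 m

T_s = v_R/a_R = (3/4)/(6/5) = 0.6250 s
robot covers v_R·T_r = 0.7500·0.2000 = 0.1500 m before braking
robot covers 0.7500·0.6250 − ½·1.2000·0.6250² = 0.2344 m while stopping
human closes 0.6000·0.8250 = 0.4950 m
margins: 0.1500+0.0500+0.0500 = 0.2500 m
S_min ≈ 0.1500+0.2344+0.4950+0.2500  ⇒  S_min = 1807/1600 m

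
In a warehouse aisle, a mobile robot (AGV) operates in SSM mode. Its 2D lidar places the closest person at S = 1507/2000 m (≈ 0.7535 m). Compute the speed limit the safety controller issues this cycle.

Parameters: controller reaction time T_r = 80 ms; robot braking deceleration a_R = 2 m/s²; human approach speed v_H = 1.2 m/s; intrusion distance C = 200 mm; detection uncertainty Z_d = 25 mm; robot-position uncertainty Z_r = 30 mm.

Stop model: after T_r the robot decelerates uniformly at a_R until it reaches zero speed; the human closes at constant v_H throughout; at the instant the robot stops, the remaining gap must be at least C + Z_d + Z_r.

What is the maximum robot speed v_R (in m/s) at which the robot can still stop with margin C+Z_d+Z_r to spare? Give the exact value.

collect terms ⇒ (1/4)·v_R² + (17/25)·v_R + (-161/400) = 0
  disc = (17/25)² − 4·(1/4)·(-161/400) = 8649/10000 ; √disc = 93/100
  v_R = (−(17/25) + 93/100) / (2·(1/4)) = 1/2 m/s
check:
T_s = v_R/a_R = (1/2)/2 = 0.2500 s
reaction-phase robot travel = 0.5000·0.0800 = 0.0400 m
robot covers 0.5000·0.2500 − ½·2.0000·0.2500² = 0.0625 m while stopping
human closes 1.2000·0.3300 = 0.3960 m
residual clearance needed = 0.2000+0.0250+0.0300 = 0.2550 m
sum ≈ 0.0400+0.0625+0.3960+0.2550 ≈ 0.7535 m = S ✓

v_R_max = 1/2 m/s = 0.5000 m/s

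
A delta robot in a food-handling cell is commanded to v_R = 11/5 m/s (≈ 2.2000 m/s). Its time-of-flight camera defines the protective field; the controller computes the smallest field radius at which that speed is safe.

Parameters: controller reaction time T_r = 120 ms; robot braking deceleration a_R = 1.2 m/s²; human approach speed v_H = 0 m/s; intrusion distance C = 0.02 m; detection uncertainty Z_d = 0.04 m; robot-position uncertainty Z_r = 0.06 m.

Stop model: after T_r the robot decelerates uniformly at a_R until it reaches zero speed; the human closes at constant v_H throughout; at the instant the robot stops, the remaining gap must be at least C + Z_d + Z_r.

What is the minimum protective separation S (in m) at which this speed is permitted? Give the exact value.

stop time T_s = (11/5)/(6/5) = 1.8333 s
robot in T_r: 2.2000·0.1200 = 0.2640 m
robot under decel: 2.2000²/(2·1.2000) = 2.0167 m
human closes 0.0000·1.9533 = 0.0000 m
C+Z_d+Z_r = 0.0200+0.0400+0.0600 = 0.1200 m
S_min ≈ 0.2640+2.0167+0.0000+0.1200  ⇒  S_min = 3601/1500 m

S_min = 3601/1500 m = 2.4007 m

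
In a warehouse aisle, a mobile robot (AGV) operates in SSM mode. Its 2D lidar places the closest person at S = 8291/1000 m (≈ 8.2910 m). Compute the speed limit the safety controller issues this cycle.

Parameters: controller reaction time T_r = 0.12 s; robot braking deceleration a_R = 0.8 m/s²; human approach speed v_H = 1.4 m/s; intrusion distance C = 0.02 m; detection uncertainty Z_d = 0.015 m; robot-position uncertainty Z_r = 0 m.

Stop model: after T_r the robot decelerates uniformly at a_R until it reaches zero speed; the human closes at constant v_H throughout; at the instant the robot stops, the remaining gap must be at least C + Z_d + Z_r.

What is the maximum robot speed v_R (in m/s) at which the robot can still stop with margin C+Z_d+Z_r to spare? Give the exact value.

v_R_max = 12/5 m/s = 2.4000 m/s

quadratic (5/8)·v² + (187/100)·v + (-1011/125) = 0
  disc = (187/100)² − 4·(5/8)·(-1011/125) = 237169/10000 ; √disc = 487/100
  v_R = (−(187/100) + 487/100) / (2·(5/8)) = 12/5 m/s
check:
stop time T_s = (12/5)/(4/5) = 3.0000 s
reaction-phase robot travel = 2.4000·0.1200 = 0.2880 m
braking distance = 2.4000²/(2·0.8000) = 3.6000 m
person approaches 1.4000·(0.1200+3.0000) = 4.3680 m
margins: 0.0200+0.0150+0.0000 = 0.0350 m
sum ≈ 0.2880+3.6000+4.3680+0.0350 ≈ 8.2910 m = S ✓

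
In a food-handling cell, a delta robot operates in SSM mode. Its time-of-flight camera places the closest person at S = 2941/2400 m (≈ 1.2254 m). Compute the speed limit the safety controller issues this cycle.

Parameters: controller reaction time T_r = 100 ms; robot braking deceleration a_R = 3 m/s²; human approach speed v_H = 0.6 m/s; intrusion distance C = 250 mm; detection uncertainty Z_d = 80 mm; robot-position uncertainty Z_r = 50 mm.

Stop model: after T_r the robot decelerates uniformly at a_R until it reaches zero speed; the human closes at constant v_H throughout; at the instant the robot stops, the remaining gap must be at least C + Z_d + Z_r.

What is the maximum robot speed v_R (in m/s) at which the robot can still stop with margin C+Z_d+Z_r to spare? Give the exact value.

v_R_max = 29/20 m/s = 1.4500 m/s

quadratic (1/6)·v² + (3/10)·v + (-377/480) = 0
  disc = (3/10)² − 4·(1/6)·(-377/480) = 2209/3600 ; √disc = 47/60
  v_R = (−(3/10) + 47/60) / (2·(1/6)) = 29/20 m/s
check:
T_s = v_R/a_R = (29/20)/3 = 0.4833 s
robot covers v_R·T_r = 1.4500·0.1000 = 0.1450 m before braking
robot covers 1.4500·0.4833 − ½·3.0000·0.4833² = 0.3504 m while stopping
human over T_r+T_s: 0.6000·(0.1000+0.4833) = 0.3500 m
residual clearance needed = 0.2500+0.0800+0.0500 = 0.3800 m
sum ≈ 0.1450+0.3504+0.3500+0.3800 ≈ 1.2254 m = S ✓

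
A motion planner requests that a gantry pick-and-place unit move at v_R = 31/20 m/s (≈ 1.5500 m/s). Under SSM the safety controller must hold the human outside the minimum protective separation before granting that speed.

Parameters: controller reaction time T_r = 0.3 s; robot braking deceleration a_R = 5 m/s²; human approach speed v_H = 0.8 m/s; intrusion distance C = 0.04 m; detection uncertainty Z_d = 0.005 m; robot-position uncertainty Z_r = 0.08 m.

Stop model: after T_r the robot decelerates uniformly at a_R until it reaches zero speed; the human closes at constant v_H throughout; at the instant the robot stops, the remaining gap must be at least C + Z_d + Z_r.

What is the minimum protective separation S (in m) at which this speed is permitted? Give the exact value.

S_min = 5273/4000 m = 1.3182 m

stop time T_s = (31/20)/5 = 0.3100 s
robot covers v_R·T_r = 1.5500·0.3000 = 0.4650 m before braking
robot under decel: 1.5500²/(2·5.0000) = 0.2402 m
person approaches 0.8000·(0.3000+0.3100) = 0.4880 m
margins: 0.0400+0.0050+0.0800 = 0.1250 m
S_min ≈ 0.4650+0.2402+0.4880+0.1250  ⇒  S_min = 5273/4000 m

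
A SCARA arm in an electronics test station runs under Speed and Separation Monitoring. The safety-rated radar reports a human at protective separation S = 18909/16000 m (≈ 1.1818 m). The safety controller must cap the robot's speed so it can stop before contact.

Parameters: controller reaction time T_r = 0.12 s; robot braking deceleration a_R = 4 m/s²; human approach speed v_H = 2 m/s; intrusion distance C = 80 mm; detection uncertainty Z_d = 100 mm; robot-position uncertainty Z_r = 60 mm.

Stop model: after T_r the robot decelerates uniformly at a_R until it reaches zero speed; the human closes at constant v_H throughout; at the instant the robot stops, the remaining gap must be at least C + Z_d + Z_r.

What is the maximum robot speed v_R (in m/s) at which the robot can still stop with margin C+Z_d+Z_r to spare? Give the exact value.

v_R_max = 19/20 m/s = 0.9500 m/s

at the boundary: (1/8)·v² + (31/50)·v + (-11229/16000) = 0
  disc = (31/50)² − 4·(1/8)·(-11229/16000) = 117649/160000 ; √disc = 343/400
  v_R = (−(31/50) + 343/400) / (2·(1/8)) = 19/20 m/s
check:
braking lasts T_s = (19/20)/4 = 0.2375 s
robot in T_r: 0.9500·0.1200 = 0.1140 m
robot under decel: 0.9500²/(2·4.0000) = 0.1128 m
person approaches 2.0000·(0.1200+0.2375) = 0.7150 m
C+Z_d+Z_r = 0.0800+0.1000+0.0600 = 0.2400 m
sum ≈ 0.1140+0.1128+0.7150+0.2400 ≈ 1.1818 m = S ✓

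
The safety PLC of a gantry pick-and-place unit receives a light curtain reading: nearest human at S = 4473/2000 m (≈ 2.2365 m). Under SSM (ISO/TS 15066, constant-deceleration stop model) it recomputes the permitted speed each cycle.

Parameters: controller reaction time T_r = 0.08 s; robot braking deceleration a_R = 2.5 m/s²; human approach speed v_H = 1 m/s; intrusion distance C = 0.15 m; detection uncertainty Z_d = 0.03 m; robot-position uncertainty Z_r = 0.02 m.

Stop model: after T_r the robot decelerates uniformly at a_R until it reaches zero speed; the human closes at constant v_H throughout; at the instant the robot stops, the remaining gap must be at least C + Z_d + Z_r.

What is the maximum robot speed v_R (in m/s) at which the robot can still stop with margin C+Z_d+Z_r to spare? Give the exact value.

quadratic (1/5)·v² + (12/25)·v + (-3913/2000) = 0
  disc = (12/25)² − 4·(1/5)·(-3913/2000) = 4489/2500 ; √disc = 67/50
  v_R = (−(12/25) + 67/50) / (2·(1/5)) = 43/20 m/s
check:
stop time T_s = (43/20)/(5/2) = 0.8600 s
reaction-phase robot travel = 2.1500·0.0800 = 0.1720 m
braking distance = 2.1500²/(2·2.5000) = 0.9245 m
human closes 1.0000·0.9400 = 0.9400 m
residual clearance needed = 0.1500+0.0300+0.0200 = 0.2000 m
sum ≈ 0.1720+0.9245+0.9400+0.2000 ≈ 2.2365 m = S ✓

v_R_max = 43/20 m/s = 2.1500 m/s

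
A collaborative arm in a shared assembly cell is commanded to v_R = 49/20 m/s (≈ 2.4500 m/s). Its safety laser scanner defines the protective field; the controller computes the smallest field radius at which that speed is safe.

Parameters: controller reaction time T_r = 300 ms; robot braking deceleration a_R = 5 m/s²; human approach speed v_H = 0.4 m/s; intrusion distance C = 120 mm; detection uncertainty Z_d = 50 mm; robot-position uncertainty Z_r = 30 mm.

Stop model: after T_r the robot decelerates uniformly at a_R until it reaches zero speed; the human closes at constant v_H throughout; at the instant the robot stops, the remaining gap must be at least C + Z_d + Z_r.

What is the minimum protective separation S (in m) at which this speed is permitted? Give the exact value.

S_min = 1481/800 m = 1.8513 m

T_s = v_R/a_R = (49/20)/5 = 0.4900 s
robot covers v_R·T_r = 2.4500·0.3000 = 0.7350 m before braking
robot covers 2.4500·0.4900 − ½·5.0000·0.4900² = 0.6002 m while stopping
human over T_r+T_s: 0.4000·(0.3000+0.4900) = 0.3160 m
C+Z_d+Z_r = 0.1200+0.0500+0.0300 = 0.2000 m
S_min ≈ 0.7350+0.6002+0.3160+0.2000  ⇒  S_min = 1481/800 m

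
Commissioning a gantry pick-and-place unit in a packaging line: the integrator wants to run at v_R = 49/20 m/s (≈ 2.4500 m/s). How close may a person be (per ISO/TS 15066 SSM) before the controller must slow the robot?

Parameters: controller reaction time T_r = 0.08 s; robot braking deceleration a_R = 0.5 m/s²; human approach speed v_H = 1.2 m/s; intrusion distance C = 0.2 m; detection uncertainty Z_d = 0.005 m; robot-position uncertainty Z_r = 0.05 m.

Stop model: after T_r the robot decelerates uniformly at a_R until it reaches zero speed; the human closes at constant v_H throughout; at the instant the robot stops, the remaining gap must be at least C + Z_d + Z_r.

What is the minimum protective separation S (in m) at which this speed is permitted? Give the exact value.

S_min = 24859/2000 m = 12.4295 m

braking lasts T_s = (49/20)/(1/2) = 4.9000 s
robot covers v_R·T_r = 2.4500·0.0800 = 0.1960 m before braking
robot covers 2.4500·4.9000 − ½·0.5000·4.9000² = 6.0025 m while stopping
person approaches 1.2000·(0.0800+4.9000) = 5.9760 m
C+Z_d+Z_r = 0.2000+0.0050+0.0500 = 0.2550 m
S_min ≈ 0.1960+6.0025+5.9760+0.2550  ⇒  S_min = 24859/2000 m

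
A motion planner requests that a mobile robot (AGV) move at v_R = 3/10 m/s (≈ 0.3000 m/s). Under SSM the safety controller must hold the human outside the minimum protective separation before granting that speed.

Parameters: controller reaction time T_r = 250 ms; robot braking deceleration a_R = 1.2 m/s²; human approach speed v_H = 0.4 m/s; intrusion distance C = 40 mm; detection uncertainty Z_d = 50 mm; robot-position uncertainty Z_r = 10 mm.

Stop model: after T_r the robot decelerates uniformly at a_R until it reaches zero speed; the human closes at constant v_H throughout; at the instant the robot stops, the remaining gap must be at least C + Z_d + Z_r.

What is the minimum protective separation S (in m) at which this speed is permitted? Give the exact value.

braking lasts T_s = (3/10)/(6/5) = 0.2500 s
robot in T_r: 0.3000·0.2500 = 0.0750 m
robot under decel: 0.3000²/(2·1.2000) = 0.0375 m
human closes 0.4000·0.5000 = 0.2000 m
margins: 0.0400+0.0500+0.0100 = 0.1000 m
S_min ≈ 0.0750+0.0375+0.2000+0.1000  ⇒  S_min = 33/80 m

S_min = 33/80 m = 0.4125 m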